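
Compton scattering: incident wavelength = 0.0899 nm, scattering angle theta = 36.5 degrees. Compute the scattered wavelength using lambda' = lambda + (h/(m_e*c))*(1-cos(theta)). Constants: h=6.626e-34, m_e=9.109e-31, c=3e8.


Compton wavelength: h/(m_e*c) = 2.4247e-12 m
d_lambda = 2.4247e-12 * (1 - cos(36.5 deg))
= 2.4247e-12 * 0.196143
= 4.7559e-13 m = 0.000476 nm
lambda' = 0.0899 + 0.000476
= 0.090376 nm

0.090376


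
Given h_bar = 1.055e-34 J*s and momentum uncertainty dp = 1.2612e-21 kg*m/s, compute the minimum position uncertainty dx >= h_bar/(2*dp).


dx = h_bar / (2 * dp)
= 1.055e-34 / (2 * 1.2612e-21)
= 1.055e-34 / 2.5224e-21
= 4.1825e-14 m

4.1825e-14


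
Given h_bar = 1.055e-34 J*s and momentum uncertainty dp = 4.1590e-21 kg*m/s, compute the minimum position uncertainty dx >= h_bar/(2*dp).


dx = h_bar / (2 * dp)
= 1.055e-34 / (2 * 4.1590e-21)
= 1.055e-34 / 8.3180e-21
= 1.2683e-14 m

1.2683e-14


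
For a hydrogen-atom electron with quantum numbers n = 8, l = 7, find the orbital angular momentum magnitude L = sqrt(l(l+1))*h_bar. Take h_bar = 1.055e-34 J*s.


L = sqrt(l*(l+1)) * h_bar
= sqrt(7 * 8) * 1.055e-34
= sqrt(56) * 1.055e-34
= 7.4833 * 1.055e-34
= 7.8949e-34 J*s

7.8949e-34


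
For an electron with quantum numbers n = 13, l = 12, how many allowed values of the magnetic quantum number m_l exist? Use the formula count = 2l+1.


m_l ranges from -l to +l in integer steps
So m_l goes from -12 to +12
Count = 2l + 1 = 2*12 + 1
= 25

25


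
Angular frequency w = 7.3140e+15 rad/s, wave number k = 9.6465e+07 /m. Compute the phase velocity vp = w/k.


vp = w / k
= 7.3140e+15 / 9.6465e+07
= 7.5820e+07 m/s

7.5820e+07


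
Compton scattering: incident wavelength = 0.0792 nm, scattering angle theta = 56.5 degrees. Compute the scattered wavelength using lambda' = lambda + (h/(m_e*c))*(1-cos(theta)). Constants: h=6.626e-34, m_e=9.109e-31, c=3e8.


Compton wavelength: h/(m_e*c) = 2.4247e-12 m
d_lambda = 2.4247e-12 * (1 - cos(56.5 deg))
= 2.4247e-12 * 0.448063
= 1.0864e-12 m = 0.001086 nm
lambda' = 0.0792 + 0.001086
= 0.080286 nm

0.080286


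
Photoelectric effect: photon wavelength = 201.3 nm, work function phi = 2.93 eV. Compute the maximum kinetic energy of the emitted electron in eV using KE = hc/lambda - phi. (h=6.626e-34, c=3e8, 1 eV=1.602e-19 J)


E_photon = hc / lambda
= (6.626e-34)(3e8) / (201.3e-9)
= 9.8748e-19 J
= 6.1641 eV
KE = E_photon - phi
= 6.1641 - 2.93
= 3.2341 eV

3.2341


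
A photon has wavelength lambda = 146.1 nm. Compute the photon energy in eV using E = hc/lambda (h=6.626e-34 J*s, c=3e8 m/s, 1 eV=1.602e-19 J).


E = hc / lambda
= (6.626e-34)(3e8) / (146.1e-9)
= 1.9878e-25 / 1.4610e-07
= 1.3606e-18 J
Converting to eV: 1.3606e-18 / 1.602e-19
= 8.493 eV

8.493


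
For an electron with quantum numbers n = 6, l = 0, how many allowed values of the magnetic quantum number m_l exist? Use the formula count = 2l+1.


m_l ranges from -l to +l in integer steps
So m_l goes from -0 to +0
Count = 2l + 1 = 2*0 + 1
= 1

1


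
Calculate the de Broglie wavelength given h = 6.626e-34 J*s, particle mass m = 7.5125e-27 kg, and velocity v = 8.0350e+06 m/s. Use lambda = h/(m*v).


lambda = h / (m * v)
= 6.626e-34 / (7.5125e-27 * 8.0350e+06)
= 6.626e-34 / 6.0363e-20
= 1.0977e-14 m

1.0977e-14


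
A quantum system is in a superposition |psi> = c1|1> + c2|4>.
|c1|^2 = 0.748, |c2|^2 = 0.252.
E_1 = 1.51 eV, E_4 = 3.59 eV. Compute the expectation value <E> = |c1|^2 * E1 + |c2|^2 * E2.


<E> = |c1|^2 * E1 + |c2|^2 * E2
= 0.748 * 1.51 + 0.252 * 3.59
= 1.1295 + 0.9047
= 2.0342 eV

2.0342


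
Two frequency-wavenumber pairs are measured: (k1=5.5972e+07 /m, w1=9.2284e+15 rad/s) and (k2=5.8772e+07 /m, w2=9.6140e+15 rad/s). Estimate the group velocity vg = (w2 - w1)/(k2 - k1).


vg = (w2 - w1) / (k2 - k1)
= (9.6140e+15 - 9.2284e+15) / (5.8772e+07 - 5.5972e+07)
= 3.8560e+14 / 2.8000e+06
= 1.3771e+08 m/s

1.3771e+08


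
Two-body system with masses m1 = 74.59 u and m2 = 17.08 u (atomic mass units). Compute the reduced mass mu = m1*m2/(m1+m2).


mu = m1 * m2 / (m1 + m2)
= 74.59 * 17.08 / (74.59 + 17.08)
= 1273.9972 / 91.67
= 13.8976 u

13.8976


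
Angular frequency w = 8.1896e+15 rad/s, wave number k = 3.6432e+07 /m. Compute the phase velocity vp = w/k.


vp = w / k
= 8.1896e+15 / 3.6432e+07
= 2.2479e+08 m/s

2.2479e+08


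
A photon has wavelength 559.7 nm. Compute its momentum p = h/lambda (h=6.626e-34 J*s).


p = h / lambda
= 6.626e-34 / (559.7e-9)
= 6.626e-34 / 5.5970e-07
= 1.1838e-27 kg*m/s

1.1838e-27


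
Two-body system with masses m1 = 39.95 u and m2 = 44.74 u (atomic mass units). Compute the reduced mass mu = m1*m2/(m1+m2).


mu = m1 * m2 / (m1 + m2)
= 39.95 * 44.74 / (39.95 + 44.74)
= 1787.363 / 84.69
= 21.1048 u

21.1048


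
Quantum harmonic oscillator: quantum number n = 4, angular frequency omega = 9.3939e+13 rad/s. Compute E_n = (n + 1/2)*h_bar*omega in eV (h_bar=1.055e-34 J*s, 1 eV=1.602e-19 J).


E = (n + 1/2) * h_bar * omega
= (4 + 0.5) * 1.055e-34 * 9.3939e+13
= 4.5 * 9.9106e-21
= 4.4598e-20 J
= 0.2784 eV

0.2784


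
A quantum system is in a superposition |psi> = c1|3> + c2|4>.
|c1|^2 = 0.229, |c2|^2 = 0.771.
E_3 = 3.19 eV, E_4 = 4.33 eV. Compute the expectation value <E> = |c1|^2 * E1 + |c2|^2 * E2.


<E> = |c1|^2 * E1 + |c2|^2 * E2
= 0.229 * 3.19 + 0.771 * 4.33
= 0.7305 + 3.3384
= 4.0689 eV

4.0689


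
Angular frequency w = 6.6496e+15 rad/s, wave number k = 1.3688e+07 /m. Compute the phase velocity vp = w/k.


vp = w / k
= 6.6496e+15 / 1.3688e+07
= 4.8580e+08 m/s

4.8580e+08


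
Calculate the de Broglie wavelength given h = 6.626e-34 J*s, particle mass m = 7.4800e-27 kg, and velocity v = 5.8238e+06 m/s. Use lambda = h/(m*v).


lambda = h / (m * v)
= 6.626e-34 / (7.4800e-27 * 5.8238e+06)
= 6.626e-34 / 4.3562e-20
= 1.5210e-14 m

1.5210e-14


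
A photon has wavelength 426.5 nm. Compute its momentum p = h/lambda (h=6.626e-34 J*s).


p = h / lambda
= 6.626e-34 / (426.5e-9)
= 6.626e-34 / 4.2650e-07
= 1.5536e-27 kg*m/s

1.5536e-27


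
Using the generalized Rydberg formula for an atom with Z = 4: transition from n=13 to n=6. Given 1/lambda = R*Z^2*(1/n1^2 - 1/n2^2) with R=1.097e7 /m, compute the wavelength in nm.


1/lambda = R * Z^2 * (1/n1^2 - 1/n2^2)
= 1.097e7 * 4^2 * (1/6^2 - 1/13^2)
= 1.097e7 * 16 * (0.027778 - 0.005917)
= 3.8370e+06 /m
lambda = 1 / 3.8370e+06
= 260.6219 nm

260.6219


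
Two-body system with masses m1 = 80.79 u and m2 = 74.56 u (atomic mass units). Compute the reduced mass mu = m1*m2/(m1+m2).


mu = m1 * m2 / (m1 + m2)
= 80.79 * 74.56 / (80.79 + 74.56)
= 6023.7024 / 155.35
= 38.775 u

38.775


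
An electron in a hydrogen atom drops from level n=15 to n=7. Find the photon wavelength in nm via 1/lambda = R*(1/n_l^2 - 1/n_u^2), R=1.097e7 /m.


1/lambda = R * (1/n_l^2 - 1/n_u^2)
= 1.097e7 * (1/7^2 - 1/15^2)
= 1.097e7 * (0.020408 - 0.004444)
= 1.097e7 * 0.015964
= 1.7512e+05 /m
lambda = 1 / 1.7512e+05 = 5710.305 nm

5710.305


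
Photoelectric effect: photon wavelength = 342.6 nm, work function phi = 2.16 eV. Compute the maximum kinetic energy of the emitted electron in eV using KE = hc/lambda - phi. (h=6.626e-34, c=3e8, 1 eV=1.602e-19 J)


E_photon = hc / lambda
= (6.626e-34)(3e8) / (342.6e-9)
= 5.8021e-19 J
= 3.6218 eV
KE = E_photon - phi
= 3.6218 - 2.16
= 1.4618 eV

1.4618


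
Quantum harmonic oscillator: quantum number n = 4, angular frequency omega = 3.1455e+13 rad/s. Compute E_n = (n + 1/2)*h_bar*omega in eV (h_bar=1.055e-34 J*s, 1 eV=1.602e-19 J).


E = (n + 1/2) * h_bar * omega
= (4 + 0.5) * 1.055e-34 * 3.1455e+13
= 4.5 * 3.3185e-21
= 1.4933e-20 J
= 0.0932 eV

0.0932


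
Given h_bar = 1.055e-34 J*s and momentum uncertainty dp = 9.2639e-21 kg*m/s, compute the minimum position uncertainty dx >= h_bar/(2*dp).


dx = h_bar / (2 * dp)
= 1.055e-34 / (2 * 9.2639e-21)
= 1.055e-34 / 1.8528e-20
= 5.6941e-15 m

5.6941e-15


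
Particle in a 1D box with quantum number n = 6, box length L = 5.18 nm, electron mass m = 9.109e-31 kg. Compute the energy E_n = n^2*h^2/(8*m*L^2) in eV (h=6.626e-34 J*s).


E = n^2 * h^2 / (8 * m * L^2)
= 6^2 * (6.626e-34)^2 / (8 * 9.109e-31 * (5.18e-9)^2)
= 36 * 4.3904e-67 / (8 * 9.109e-31 * 2.6832e-17)
= 8.0832e-20 J
= 0.5046 eV

0.5046


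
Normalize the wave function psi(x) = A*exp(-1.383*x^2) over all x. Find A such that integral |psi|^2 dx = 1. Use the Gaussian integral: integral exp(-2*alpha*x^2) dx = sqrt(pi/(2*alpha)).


integral |psi|^2 dx = A^2 * sqrt(pi/(2*alpha)) = 1
A^2 = sqrt(2*alpha/pi)
= sqrt(2 * 1.383 / pi)
= 0.93832
A = sqrt(0.93832)
= 0.9687

0.9687


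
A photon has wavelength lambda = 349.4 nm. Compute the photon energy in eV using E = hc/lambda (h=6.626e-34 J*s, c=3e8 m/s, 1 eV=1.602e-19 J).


E = hc / lambda
= (6.626e-34)(3e8) / (349.4e-9)
= 1.9878e-25 / 3.4940e-07
= 5.6892e-19 J
Converting to eV: 5.6892e-19 / 1.602e-19
= 3.5513 eV

3.5513


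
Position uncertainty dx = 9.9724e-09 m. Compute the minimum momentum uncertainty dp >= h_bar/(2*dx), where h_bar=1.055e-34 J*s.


dp = h_bar / (2 * dx)
= 1.055e-34 / (2 * 9.9724e-09)
= 1.055e-34 / 1.9945e-08
= 5.2896e-27 kg*m/s

5.2896e-27


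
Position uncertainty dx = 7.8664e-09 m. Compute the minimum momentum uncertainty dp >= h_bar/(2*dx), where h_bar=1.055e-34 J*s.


dp = h_bar / (2 * dx)
= 1.055e-34 / (2 * 7.8664e-09)
= 1.055e-34 / 1.5733e-08
= 6.7057e-27 kg*m/s

6.7057e-27


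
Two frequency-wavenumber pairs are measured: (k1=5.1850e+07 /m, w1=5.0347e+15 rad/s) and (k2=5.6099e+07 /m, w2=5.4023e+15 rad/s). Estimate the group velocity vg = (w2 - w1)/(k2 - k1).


vg = (w2 - w1) / (k2 - k1)
= (5.4023e+15 - 5.0347e+15) / (5.6099e+07 - 5.1850e+07)
= 3.6760e+14 / 4.2490e+06
= 8.6514e+07 m/s

8.6514e+07


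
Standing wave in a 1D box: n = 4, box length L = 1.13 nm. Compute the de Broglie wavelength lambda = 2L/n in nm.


lambda = 2L / n
= 2 * 1.13 / 4
= 2.26 / 4
= 0.565 nm

0.565


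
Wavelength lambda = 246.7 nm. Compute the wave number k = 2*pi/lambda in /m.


k = 2 * pi / lambda
= 6.2832 / (246.7e-9)
= 6.2832 / 2.4670e-07
= 2.5469e+07 /m

2.5469e+07


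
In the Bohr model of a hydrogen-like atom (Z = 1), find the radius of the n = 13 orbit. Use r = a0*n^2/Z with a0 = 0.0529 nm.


r = a0 * n^2 / Z
= 0.0529 * 13^2 / 1
= 0.0529 * 169 / 1
= 8.9401 nm

8.9401


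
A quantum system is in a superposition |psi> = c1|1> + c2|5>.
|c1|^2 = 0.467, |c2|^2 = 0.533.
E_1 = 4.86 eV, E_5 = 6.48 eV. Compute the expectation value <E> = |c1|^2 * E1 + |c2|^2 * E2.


<E> = |c1|^2 * E1 + |c2|^2 * E2
= 0.467 * 4.86 + 0.533 * 6.48
= 2.2696 + 3.4538
= 5.7235 eV

5.7235


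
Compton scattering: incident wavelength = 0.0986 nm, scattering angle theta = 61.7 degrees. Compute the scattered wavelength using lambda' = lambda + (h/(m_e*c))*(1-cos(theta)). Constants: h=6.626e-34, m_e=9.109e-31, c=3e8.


Compton wavelength: h/(m_e*c) = 2.4247e-12 m
d_lambda = 2.4247e-12 * (1 - cos(61.7 deg))
= 2.4247e-12 * 0.525912
= 1.2752e-12 m = 0.001275 nm
lambda' = 0.0986 + 0.001275
= 0.099875 nm

0.099875


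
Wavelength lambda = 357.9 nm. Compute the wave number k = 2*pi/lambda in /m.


k = 2 * pi / lambda
= 6.2832 / (357.9e-9)
= 6.2832 / 3.5790e-07
= 1.7556e+07 /m

1.7556e+07


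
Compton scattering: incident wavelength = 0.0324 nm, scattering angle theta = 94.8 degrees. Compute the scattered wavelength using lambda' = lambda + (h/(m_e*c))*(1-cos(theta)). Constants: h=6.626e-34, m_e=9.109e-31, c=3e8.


Compton wavelength: h/(m_e*c) = 2.4247e-12 m
d_lambda = 2.4247e-12 * (1 - cos(94.8 deg))
= 2.4247e-12 * 1.083678
= 2.6276e-12 m = 0.002628 nm
lambda' = 0.0324 + 0.002628
= 0.035028 nm

0.035028


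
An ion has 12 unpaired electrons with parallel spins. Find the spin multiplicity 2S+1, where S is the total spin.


Total spin S = N * (1/2) = 12 * 0.5 = 6.0
Spin multiplicity = 2S + 1
= 2 * 6.0 + 1
= 13

13


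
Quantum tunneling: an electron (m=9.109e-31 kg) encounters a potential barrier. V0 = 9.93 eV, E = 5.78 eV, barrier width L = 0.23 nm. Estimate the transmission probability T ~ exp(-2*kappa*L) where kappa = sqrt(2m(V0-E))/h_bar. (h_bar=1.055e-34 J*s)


V0 - E = 4.15 eV = 6.6483e-19 J
kappa = sqrt(2 * m * (V0-E)) / h_bar
= sqrt(2 * 9.109e-31 * 6.6483e-19) / 1.055e-34
= 1.0432e+10 /m
2*kappa*L = 2 * 1.0432e+10 * 0.23e-9
= 4.7986
T = exp(-4.7986) = 8.241598e-03

8.241598e-03


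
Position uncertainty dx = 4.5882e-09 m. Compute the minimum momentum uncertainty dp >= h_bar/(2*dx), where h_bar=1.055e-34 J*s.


dp = h_bar / (2 * dx)
= 1.055e-34 / (2 * 4.5882e-09)
= 1.055e-34 / 9.1764e-09
= 1.1497e-26 kg*m/s

1.1497e-26


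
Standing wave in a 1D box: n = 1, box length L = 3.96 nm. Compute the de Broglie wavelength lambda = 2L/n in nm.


lambda = 2L / n
= 2 * 3.96 / 1
= 7.92 / 1
= 7.92 nm

7.92


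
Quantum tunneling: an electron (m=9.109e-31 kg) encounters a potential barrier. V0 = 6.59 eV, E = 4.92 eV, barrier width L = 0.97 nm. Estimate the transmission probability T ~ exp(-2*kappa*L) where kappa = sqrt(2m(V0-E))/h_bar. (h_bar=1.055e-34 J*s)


V0 - E = 1.67 eV = 2.6753e-19 J
kappa = sqrt(2 * m * (V0-E)) / h_bar
= sqrt(2 * 9.109e-31 * 2.6753e-19) / 1.055e-34
= 6.6174e+09 /m
2*kappa*L = 2 * 6.6174e+09 * 0.97e-9
= 12.8378
T = exp(-12.8378) = 2.658481e-06

2.658481e-06


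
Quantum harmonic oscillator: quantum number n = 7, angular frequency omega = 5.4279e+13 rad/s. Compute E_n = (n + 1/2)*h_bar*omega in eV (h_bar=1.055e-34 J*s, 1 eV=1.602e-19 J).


E = (n + 1/2) * h_bar * omega
= (7 + 0.5) * 1.055e-34 * 5.4279e+13
= 7.5 * 5.7264e-21
= 4.2948e-20 J
= 0.2681 eV

0.2681


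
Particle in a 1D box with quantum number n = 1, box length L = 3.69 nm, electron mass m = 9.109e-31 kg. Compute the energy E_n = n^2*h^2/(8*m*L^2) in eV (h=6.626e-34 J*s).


E = n^2 * h^2 / (8 * m * L^2)
= 1^2 * (6.626e-34)^2 / (8 * 9.109e-31 * (3.69e-9)^2)
= 1 * 4.3904e-67 / (8 * 9.109e-31 * 1.3616e-17)
= 4.4248e-21 J
= 0.0276 eV

0.0276


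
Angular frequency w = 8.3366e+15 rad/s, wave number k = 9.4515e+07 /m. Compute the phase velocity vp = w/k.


vp = w / k
= 8.3366e+15 / 9.4515e+07
= 8.8204e+07 m/s

8.8204e+07


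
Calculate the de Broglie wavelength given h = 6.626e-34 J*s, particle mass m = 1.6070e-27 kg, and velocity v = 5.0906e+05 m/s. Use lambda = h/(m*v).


lambda = h / (m * v)
= 6.626e-34 / (1.6070e-27 * 5.0906e+05)
= 6.626e-34 / 8.1806e-22
= 8.0997e-13 m

8.0997e-13


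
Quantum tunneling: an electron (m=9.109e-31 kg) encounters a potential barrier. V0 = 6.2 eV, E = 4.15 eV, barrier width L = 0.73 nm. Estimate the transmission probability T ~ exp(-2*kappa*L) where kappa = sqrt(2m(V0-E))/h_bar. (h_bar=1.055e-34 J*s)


V0 - E = 2.05 eV = 3.2841e-19 J
kappa = sqrt(2 * m * (V0-E)) / h_bar
= sqrt(2 * 9.109e-31 * 3.2841e-19) / 1.055e-34
= 7.3317e+09 /m
2*kappa*L = 2 * 7.3317e+09 * 0.73e-9
= 10.7043
T = exp(-10.7043) = 2.244784e-05

2.244784e-05


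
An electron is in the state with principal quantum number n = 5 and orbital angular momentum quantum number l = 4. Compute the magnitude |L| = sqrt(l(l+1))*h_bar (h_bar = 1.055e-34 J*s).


L = sqrt(l*(l+1)) * h_bar
= sqrt(4 * 5) * 1.055e-34
= sqrt(20) * 1.055e-34
= 4.4721 * 1.055e-34
= 4.7181e-34 J*s

4.7181e-34


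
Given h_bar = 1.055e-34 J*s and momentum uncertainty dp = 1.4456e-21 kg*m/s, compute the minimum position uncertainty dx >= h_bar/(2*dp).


dx = h_bar / (2 * dp)
= 1.055e-34 / (2 * 1.4456e-21)
= 1.055e-34 / 2.8912e-21
= 3.6490e-14 m

3.6490e-14


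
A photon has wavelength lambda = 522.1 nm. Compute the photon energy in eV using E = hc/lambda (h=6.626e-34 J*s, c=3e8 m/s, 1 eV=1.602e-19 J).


E = hc / lambda
= (6.626e-34)(3e8) / (522.1e-9)
= 1.9878e-25 / 5.2210e-07
= 3.8073e-19 J
Converting to eV: 3.8073e-19 / 1.602e-19
= 2.3766 eV

2.3766


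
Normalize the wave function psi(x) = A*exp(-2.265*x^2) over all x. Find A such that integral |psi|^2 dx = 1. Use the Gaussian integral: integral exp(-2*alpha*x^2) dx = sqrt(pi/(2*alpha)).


integral |psi|^2 dx = A^2 * sqrt(pi/(2*alpha)) = 1
A^2 = sqrt(2*alpha/pi)
= sqrt(2 * 2.265 / pi)
= 1.20081
A = sqrt(1.20081)
= 1.0958

1.0958


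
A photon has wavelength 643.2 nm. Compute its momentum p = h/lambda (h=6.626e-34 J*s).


p = h / lambda
= 6.626e-34 / (643.2e-9)
= 6.626e-34 / 6.4320e-07
= 1.0302e-27 kg*m/s

1.0302e-27


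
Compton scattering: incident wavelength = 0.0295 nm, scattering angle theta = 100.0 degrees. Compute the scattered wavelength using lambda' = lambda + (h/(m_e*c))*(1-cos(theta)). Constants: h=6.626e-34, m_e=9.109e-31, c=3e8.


Compton wavelength: h/(m_e*c) = 2.4247e-12 m
d_lambda = 2.4247e-12 * (1 - cos(100.0 deg))
= 2.4247e-12 * 1.173648
= 2.8458e-12 m = 0.002846 nm
lambda' = 0.0295 + 0.002846
= 0.032346 nm

0.032346


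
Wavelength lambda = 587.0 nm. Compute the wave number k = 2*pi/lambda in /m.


k = 2 * pi / lambda
= 6.2832 / (587.0e-9)
= 6.2832 / 5.8700e-07
= 1.0704e+07 /m

1.0704e+07


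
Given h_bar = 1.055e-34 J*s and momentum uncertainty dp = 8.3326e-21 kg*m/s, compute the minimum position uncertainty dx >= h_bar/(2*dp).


dx = h_bar / (2 * dp)
= 1.055e-34 / (2 * 8.3326e-21)
= 1.055e-34 / 1.6665e-20
= 6.3306e-15 m

6.3306e-15


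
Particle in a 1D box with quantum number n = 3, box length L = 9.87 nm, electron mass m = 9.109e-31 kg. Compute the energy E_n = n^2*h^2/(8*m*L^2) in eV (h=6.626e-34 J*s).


E = n^2 * h^2 / (8 * m * L^2)
= 3^2 * (6.626e-34)^2 / (8 * 9.109e-31 * (9.87e-9)^2)
= 9 * 4.3904e-67 / (8 * 9.109e-31 * 9.7417e-17)
= 5.5661e-21 J
= 0.0347 eV

0.0347


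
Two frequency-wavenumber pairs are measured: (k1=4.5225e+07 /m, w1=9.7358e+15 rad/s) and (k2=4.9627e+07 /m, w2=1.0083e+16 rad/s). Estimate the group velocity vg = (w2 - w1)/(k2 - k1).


vg = (w2 - w1) / (k2 - k1)
= (1.0083e+16 - 9.7358e+15) / (4.9627e+07 - 4.5225e+07)
= 3.4720e+14 / 4.4020e+06
= 7.8873e+07 m/s

7.8873e+07


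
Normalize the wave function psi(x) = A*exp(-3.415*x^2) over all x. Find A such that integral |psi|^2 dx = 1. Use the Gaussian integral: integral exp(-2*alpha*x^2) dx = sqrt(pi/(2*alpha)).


integral |psi|^2 dx = A^2 * sqrt(pi/(2*alpha)) = 1
A^2 = sqrt(2*alpha/pi)
= sqrt(2 * 3.415 / pi)
= 1.474468
A = sqrt(1.474468)
= 1.2143

1.2143


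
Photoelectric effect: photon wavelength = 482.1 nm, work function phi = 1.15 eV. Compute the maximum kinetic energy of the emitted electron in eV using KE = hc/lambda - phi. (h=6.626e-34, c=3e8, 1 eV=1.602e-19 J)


E_photon = hc / lambda
= (6.626e-34)(3e8) / (482.1e-9)
= 4.1232e-19 J
= 2.5738 eV
KE = E_photon - phi
= 2.5738 - 1.15
= 1.4238 eV

1.4238


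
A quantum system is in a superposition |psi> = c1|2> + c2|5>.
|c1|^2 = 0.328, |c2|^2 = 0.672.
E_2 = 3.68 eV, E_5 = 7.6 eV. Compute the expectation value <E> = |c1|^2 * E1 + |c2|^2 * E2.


<E> = |c1|^2 * E1 + |c2|^2 * E2
= 0.328 * 3.68 + 0.672 * 7.6
= 1.207 + 5.1072
= 6.3142 eV

6.3142


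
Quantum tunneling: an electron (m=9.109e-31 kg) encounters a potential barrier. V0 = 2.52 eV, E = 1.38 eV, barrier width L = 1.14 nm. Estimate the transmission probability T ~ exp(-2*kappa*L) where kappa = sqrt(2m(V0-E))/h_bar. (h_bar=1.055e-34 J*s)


V0 - E = 1.14 eV = 1.8263e-19 J
kappa = sqrt(2 * m * (V0-E)) / h_bar
= sqrt(2 * 9.109e-31 * 1.8263e-19) / 1.055e-34
= 5.4674e+09 /m
2*kappa*L = 2 * 5.4674e+09 * 1.14e-9
= 12.4657
T = exp(-12.4657) = 3.856723e-06

3.856723e-06


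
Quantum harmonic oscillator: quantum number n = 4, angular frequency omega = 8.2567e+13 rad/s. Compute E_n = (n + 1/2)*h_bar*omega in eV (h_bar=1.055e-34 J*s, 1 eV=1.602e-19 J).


E = (n + 1/2) * h_bar * omega
= (4 + 0.5) * 1.055e-34 * 8.2567e+13
= 4.5 * 8.7108e-21
= 3.9199e-20 J
= 0.2447 eV

0.2447


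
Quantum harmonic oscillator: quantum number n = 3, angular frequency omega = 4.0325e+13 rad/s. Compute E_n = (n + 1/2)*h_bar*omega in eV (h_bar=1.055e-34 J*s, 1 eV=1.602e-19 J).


E = (n + 1/2) * h_bar * omega
= (3 + 0.5) * 1.055e-34 * 4.0325e+13
= 3.5 * 4.2543e-21
= 1.4890e-20 J
= 0.0929 eV

0.0929


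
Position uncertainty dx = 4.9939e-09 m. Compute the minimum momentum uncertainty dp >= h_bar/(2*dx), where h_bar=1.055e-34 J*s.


dp = h_bar / (2 * dx)
= 1.055e-34 / (2 * 4.9939e-09)
= 1.055e-34 / 9.9878e-09
= 1.0563e-26 kg*m/s

1.0563e-26


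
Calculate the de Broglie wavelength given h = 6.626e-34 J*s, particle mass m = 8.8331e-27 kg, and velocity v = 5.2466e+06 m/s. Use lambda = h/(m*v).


lambda = h / (m * v)
= 6.626e-34 / (8.8331e-27 * 5.2466e+06)
= 6.626e-34 / 4.6344e-20
= 1.4298e-14 m

1.4298e-14


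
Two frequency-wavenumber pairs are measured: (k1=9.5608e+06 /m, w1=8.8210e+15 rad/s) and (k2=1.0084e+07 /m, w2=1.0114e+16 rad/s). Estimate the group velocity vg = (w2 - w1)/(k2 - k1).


vg = (w2 - w1) / (k2 - k1)
= (1.0114e+16 - 8.8210e+15) / (1.0084e+07 - 9.5608e+06)
= 1.2930e+15 / 5.2320e+05
= 2.4713e+09 m/s

2.4713e+09


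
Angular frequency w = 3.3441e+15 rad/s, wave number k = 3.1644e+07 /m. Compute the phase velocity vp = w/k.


vp = w / k
= 3.3441e+15 / 3.1644e+07
= 1.0568e+08 m/s

1.0568e+08


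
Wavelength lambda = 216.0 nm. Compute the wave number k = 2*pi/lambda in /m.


k = 2 * pi / lambda
= 6.2832 / (216.0e-9)
= 6.2832 / 2.1600e-07
= 2.9089e+07 /m

2.9089e+07


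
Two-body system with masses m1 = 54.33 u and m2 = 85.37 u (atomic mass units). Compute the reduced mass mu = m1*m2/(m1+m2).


mu = m1 * m2 / (m1 + m2)
= 54.33 * 85.37 / (54.33 + 85.37)
= 4638.1521 / 139.7
= 33.2008 u

33.2008


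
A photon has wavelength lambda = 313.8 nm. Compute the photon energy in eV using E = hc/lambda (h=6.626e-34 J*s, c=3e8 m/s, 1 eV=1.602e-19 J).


E = hc / lambda
= (6.626e-34)(3e8) / (313.8e-9)
= 1.9878e-25 / 3.1380e-07
= 6.3346e-19 J
Converting to eV: 6.3346e-19 / 1.602e-19
= 3.9542 eV

3.9542


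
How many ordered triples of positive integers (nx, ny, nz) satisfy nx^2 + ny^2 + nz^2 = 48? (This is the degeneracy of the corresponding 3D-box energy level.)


Enumerate all (nx, ny, nz) with nx^2 + ny^2 + nz^2 = 48:
(4,4,4)
Total degeneracy = 1

1


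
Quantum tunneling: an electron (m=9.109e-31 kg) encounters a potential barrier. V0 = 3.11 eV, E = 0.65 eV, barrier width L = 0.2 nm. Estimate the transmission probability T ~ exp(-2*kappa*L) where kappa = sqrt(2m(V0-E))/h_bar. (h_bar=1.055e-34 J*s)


V0 - E = 2.46 eV = 3.9409e-19 J
kappa = sqrt(2 * m * (V0-E)) / h_bar
= sqrt(2 * 9.109e-31 * 3.9409e-19) / 1.055e-34
= 8.0315e+09 /m
2*kappa*L = 2 * 8.0315e+09 * 0.2e-9
= 3.2126
T = exp(-3.2126) = 4.025181e-02

4.025181e-02


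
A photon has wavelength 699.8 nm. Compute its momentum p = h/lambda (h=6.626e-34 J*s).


p = h / lambda
= 6.626e-34 / (699.8e-9)
= 6.626e-34 / 6.9980e-07
= 9.4684e-28 kg*m/s

9.4684e-28


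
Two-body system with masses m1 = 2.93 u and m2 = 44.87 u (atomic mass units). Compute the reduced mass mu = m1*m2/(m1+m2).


mu = m1 * m2 / (m1 + m2)
= 2.93 * 44.87 / (2.93 + 44.87)
= 131.4691 / 47.8
= 2.7504 u

2.7504


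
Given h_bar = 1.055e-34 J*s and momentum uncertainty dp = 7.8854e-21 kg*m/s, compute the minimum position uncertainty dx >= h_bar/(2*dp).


dx = h_bar / (2 * dp)
= 1.055e-34 / (2 * 7.8854e-21)
= 1.055e-34 / 1.5771e-20
= 6.6896e-15 m

6.6896e-15


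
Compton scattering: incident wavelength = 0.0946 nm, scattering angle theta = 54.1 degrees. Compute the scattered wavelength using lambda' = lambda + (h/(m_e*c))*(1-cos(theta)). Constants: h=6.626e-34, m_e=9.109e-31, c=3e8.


Compton wavelength: h/(m_e*c) = 2.4247e-12 m
d_lambda = 2.4247e-12 * (1 - cos(54.1 deg))
= 2.4247e-12 * 0.413628
= 1.0029e-12 m = 0.001003 nm
lambda' = 0.0946 + 0.001003
= 0.095603 nm

0.095603


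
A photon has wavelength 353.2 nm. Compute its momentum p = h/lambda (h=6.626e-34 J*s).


p = h / lambda
= 6.626e-34 / (353.2e-9)
= 6.626e-34 / 3.5320e-07
= 1.8760e-27 kg*m/s

1.8760e-27


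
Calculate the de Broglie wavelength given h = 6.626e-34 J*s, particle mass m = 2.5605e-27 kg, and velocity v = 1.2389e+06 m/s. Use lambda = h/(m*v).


lambda = h / (m * v)
= 6.626e-34 / (2.5605e-27 * 1.2389e+06)
= 6.626e-34 / 3.1722e-21
= 2.0888e-13 m

2.0888e-13


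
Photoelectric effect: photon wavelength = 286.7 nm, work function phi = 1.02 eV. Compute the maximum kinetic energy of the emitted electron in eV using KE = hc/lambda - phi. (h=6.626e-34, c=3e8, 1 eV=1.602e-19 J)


E_photon = hc / lambda
= (6.626e-34)(3e8) / (286.7e-9)
= 6.9334e-19 J
= 4.328 eV
KE = E_photon - phi
= 4.328 - 1.02
= 3.308 eV

3.308


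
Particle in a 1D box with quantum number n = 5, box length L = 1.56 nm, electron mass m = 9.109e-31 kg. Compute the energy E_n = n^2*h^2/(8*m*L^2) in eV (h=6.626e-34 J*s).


E = n^2 * h^2 / (8 * m * L^2)
= 5^2 * (6.626e-34)^2 / (8 * 9.109e-31 * (1.56e-9)^2)
= 25 * 4.3904e-67 / (8 * 9.109e-31 * 2.4336e-18)
= 6.1892e-19 J
= 3.8634 eV

3.8634


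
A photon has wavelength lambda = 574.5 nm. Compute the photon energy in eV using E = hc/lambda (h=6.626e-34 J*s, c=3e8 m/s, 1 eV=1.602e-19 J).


E = hc / lambda
= (6.626e-34)(3e8) / (574.5e-9)
= 1.9878e-25 / 5.7450e-07
= 3.4601e-19 J
Converting to eV: 3.4601e-19 / 1.602e-19
= 2.1598 eV

2.1598


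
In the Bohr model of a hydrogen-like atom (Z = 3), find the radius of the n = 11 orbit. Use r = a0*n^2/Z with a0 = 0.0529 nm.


r = a0 * n^2 / Z
= 0.0529 * 11^2 / 3
= 0.0529 * 121 / 3
= 2.1336 nm

2.1336


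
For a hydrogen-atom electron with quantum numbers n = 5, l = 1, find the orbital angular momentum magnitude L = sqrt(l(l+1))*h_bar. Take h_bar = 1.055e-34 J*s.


L = sqrt(l*(l+1)) * h_bar
= sqrt(1 * 2) * 1.055e-34
= sqrt(2) * 1.055e-34
= 1.4142 * 1.055e-34
= 1.4920e-34 J*s

1.4920e-34


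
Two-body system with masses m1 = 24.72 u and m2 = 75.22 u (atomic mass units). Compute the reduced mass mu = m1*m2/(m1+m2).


mu = m1 * m2 / (m1 + m2)
= 24.72 * 75.22 / (24.72 + 75.22)
= 1859.4384 / 99.94
= 18.6055 u

18.6055


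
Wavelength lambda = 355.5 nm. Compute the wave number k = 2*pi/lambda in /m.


k = 2 * pi / lambda
= 6.2832 / (355.5e-9)
= 6.2832 / 3.5550e-07
= 1.7674e+07 /m

1.7674e+07


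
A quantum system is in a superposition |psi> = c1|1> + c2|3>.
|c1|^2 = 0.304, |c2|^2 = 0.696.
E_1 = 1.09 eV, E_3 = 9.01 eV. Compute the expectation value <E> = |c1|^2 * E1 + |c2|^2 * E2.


<E> = |c1|^2 * E1 + |c2|^2 * E2
= 0.304 * 1.09 + 0.696 * 9.01
= 0.3314 + 6.271
= 6.6023 eV

6.6023


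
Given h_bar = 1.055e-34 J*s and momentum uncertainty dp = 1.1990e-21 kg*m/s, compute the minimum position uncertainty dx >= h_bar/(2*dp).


dx = h_bar / (2 * dp)
= 1.055e-34 / (2 * 1.1990e-21)
= 1.055e-34 / 2.3980e-21
= 4.3995e-14 m

4.3995e-14


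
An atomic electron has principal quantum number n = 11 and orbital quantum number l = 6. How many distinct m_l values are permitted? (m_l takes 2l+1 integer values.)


m_l ranges from -l to +l in integer steps
So m_l goes from -6 to +6
Count = 2l + 1 = 2*6 + 1
= 13

13


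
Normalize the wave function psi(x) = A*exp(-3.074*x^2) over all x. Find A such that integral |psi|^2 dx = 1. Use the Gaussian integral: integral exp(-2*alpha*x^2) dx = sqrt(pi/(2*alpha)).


integral |psi|^2 dx = A^2 * sqrt(pi/(2*alpha)) = 1
A^2 = sqrt(2*alpha/pi)
= sqrt(2 * 3.074 / pi)
= 1.398917
A = sqrt(1.398917)
= 1.1828

1.1828


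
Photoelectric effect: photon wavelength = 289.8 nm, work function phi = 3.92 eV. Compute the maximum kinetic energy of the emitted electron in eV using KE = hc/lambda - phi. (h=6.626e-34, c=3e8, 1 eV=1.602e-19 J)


E_photon = hc / lambda
= (6.626e-34)(3e8) / (289.8e-9)
= 6.8592e-19 J
= 4.2817 eV
KE = E_photon - phi
= 4.2817 - 3.92
= 0.3617 eV

0.3617


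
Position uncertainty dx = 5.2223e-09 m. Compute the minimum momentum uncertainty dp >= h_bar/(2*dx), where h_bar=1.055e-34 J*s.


dp = h_bar / (2 * dx)
= 1.055e-34 / (2 * 5.2223e-09)
= 1.055e-34 / 1.0445e-08
= 1.0101e-26 kg*m/s

1.0101e-26


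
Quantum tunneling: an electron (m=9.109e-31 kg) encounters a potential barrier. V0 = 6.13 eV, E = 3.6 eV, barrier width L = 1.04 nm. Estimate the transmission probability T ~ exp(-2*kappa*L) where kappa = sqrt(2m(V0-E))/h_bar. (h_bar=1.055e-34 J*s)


V0 - E = 2.53 eV = 4.0531e-19 J
kappa = sqrt(2 * m * (V0-E)) / h_bar
= sqrt(2 * 9.109e-31 * 4.0531e-19) / 1.055e-34
= 8.1450e+09 /m
2*kappa*L = 2 * 8.1450e+09 * 1.04e-9
= 16.9415
T = exp(-16.9415) = 4.389197e-08

4.389197e-08


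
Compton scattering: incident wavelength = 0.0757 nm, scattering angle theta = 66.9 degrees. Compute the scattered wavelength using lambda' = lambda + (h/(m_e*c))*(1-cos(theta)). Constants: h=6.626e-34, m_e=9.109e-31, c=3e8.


Compton wavelength: h/(m_e*c) = 2.4247e-12 m
d_lambda = 2.4247e-12 * (1 - cos(66.9 deg))
= 2.4247e-12 * 0.607663
= 1.4734e-12 m = 0.001473 nm
lambda' = 0.0757 + 0.001473
= 0.077173 nm

0.077173


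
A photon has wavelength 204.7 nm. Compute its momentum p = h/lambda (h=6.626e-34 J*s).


p = h / lambda
= 6.626e-34 / (204.7e-9)
= 6.626e-34 / 2.0470e-07
= 3.2369e-27 kg*m/s

3.2369e-27


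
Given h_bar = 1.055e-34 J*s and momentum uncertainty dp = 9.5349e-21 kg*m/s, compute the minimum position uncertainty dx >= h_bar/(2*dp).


dx = h_bar / (2 * dp)
= 1.055e-34 / (2 * 9.5349e-21)
= 1.055e-34 / 1.9070e-20
= 5.5323e-15 m

5.5323e-15


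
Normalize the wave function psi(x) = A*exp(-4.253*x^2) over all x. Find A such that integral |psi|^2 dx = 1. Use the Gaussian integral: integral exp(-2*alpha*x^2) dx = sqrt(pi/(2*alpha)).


integral |psi|^2 dx = A^2 * sqrt(pi/(2*alpha)) = 1
A^2 = sqrt(2*alpha/pi)
= sqrt(2 * 4.253 / pi)
= 1.645462
A = sqrt(1.645462)
= 1.2828

1.2828


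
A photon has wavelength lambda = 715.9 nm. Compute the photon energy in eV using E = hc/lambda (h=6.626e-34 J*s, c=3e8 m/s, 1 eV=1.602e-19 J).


E = hc / lambda
= (6.626e-34)(3e8) / (715.9e-9)
= 1.9878e-25 / 7.1590e-07
= 2.7766e-19 J
Converting to eV: 2.7766e-19 / 1.602e-19
= 1.7332 eV

1.7332


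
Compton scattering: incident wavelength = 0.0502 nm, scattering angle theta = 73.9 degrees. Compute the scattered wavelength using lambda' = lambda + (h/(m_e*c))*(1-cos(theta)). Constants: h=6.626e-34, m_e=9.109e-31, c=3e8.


Compton wavelength: h/(m_e*c) = 2.4247e-12 m
d_lambda = 2.4247e-12 * (1 - cos(73.9 deg))
= 2.4247e-12 * 0.722685
= 1.7523e-12 m = 0.001752 nm
lambda' = 0.0502 + 0.001752
= 0.051952 nm

0.051952


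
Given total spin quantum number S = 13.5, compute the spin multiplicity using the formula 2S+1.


Spin multiplicity = 2S + 1
= 2 * 13.5 + 1
= 27.0 + 1
= 28

28


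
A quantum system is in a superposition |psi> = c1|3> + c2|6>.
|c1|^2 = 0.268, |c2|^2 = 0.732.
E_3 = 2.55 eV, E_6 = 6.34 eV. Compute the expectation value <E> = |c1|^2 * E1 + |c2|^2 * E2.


<E> = |c1|^2 * E1 + |c2|^2 * E2
= 0.268 * 2.55 + 0.732 * 6.34
= 0.6834 + 4.6409
= 5.3243 eV

5.3243


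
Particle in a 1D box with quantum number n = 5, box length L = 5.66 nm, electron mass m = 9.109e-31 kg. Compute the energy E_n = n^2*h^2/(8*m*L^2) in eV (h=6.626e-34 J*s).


E = n^2 * h^2 / (8 * m * L^2)
= 5^2 * (6.626e-34)^2 / (8 * 9.109e-31 * (5.66e-9)^2)
= 25 * 4.3904e-67 / (8 * 9.109e-31 * 3.2036e-17)
= 4.7016e-20 J
= 0.2935 eV

0.2935


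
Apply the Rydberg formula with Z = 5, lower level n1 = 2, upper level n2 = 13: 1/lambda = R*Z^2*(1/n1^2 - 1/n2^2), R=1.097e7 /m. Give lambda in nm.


1/lambda = R * Z^2 * (1/n1^2 - 1/n2^2)
= 1.097e7 * 5^2 * (1/2^2 - 1/13^2)
= 1.097e7 * 25 * (0.25 - 0.005917)
= 6.6940e+07 /m
lambda = 1 / 6.6940e+07
= 14.9388 nm

14.9388


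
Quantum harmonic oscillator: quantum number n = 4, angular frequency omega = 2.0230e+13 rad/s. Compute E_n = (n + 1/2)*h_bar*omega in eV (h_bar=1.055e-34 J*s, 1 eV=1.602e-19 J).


E = (n + 1/2) * h_bar * omega
= (4 + 0.5) * 1.055e-34 * 2.0230e+13
= 4.5 * 2.1343e-21
= 9.6042e-21 J
= 0.06 eV

0.06


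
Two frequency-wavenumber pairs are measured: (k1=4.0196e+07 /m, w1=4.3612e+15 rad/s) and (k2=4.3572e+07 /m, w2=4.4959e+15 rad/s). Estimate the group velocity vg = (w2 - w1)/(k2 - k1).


vg = (w2 - w1) / (k2 - k1)
= (4.4959e+15 - 4.3612e+15) / (4.3572e+07 - 4.0196e+07)
= 1.3470e+14 / 3.3760e+06
= 3.9899e+07 m/s

3.9899e+07


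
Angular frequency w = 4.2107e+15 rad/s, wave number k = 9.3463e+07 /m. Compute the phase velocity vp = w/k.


vp = w / k
= 4.2107e+15 / 9.3463e+07
= 4.5052e+07 m/s

4.5052e+07


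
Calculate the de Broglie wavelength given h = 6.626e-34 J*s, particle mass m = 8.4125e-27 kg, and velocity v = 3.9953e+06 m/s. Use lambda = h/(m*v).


lambda = h / (m * v)
= 6.626e-34 / (8.4125e-27 * 3.9953e+06)
= 6.626e-34 / 3.3610e-20
= 1.9714e-14 m

1.9714e-14


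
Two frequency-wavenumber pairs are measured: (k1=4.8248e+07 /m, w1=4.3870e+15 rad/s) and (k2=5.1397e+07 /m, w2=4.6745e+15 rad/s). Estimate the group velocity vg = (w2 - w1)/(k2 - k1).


vg = (w2 - w1) / (k2 - k1)
= (4.6745e+15 - 4.3870e+15) / (5.1397e+07 - 4.8248e+07)
= 2.8750e+14 / 3.1490e+06
= 9.1299e+07 m/s

9.1299e+07


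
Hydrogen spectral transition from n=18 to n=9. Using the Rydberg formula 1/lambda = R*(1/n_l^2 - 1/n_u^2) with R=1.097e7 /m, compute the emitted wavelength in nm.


1/lambda = R * (1/n_l^2 - 1/n_u^2)
= 1.097e7 * (1/9^2 - 1/18^2)
= 1.097e7 * (0.012346 - 0.003086)
= 1.097e7 * 0.009259
= 1.0157e+05 /m
lambda = 1 / 1.0157e+05 = 9845.0319 nm

9845.0319


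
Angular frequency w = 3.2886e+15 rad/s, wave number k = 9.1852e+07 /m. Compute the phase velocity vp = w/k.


vp = w / k
= 3.2886e+15 / 9.1852e+07
= 3.5803e+07 m/s

3.5803e+07


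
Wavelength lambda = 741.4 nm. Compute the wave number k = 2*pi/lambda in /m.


k = 2 * pi / lambda
= 6.2832 / (741.4e-9)
= 6.2832 / 7.4140e-07
= 8.4748e+06 /m

8.4748e+06


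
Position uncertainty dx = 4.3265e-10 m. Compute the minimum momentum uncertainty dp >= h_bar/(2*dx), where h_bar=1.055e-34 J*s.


dp = h_bar / (2 * dx)
= 1.055e-34 / (2 * 4.3265e-10)
= 1.055e-34 / 8.6530e-10
= 1.2192e-25 kg*m/s

1.2192e-25


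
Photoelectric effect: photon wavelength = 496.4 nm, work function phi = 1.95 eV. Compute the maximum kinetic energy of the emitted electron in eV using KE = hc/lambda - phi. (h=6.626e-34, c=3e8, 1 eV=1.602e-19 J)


E_photon = hc / lambda
= (6.626e-34)(3e8) / (496.4e-9)
= 4.0044e-19 J
= 2.4996 eV
KE = E_photon - phi
= 2.4996 - 1.95
= 0.5496 eV

0.5496


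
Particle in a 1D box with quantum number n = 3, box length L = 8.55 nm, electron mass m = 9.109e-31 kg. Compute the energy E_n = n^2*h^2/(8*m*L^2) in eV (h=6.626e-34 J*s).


E = n^2 * h^2 / (8 * m * L^2)
= 3^2 * (6.626e-34)^2 / (8 * 9.109e-31 * (8.55e-9)^2)
= 9 * 4.3904e-67 / (8 * 9.109e-31 * 7.3103e-17)
= 7.4174e-21 J
= 0.0463 eV

0.0463


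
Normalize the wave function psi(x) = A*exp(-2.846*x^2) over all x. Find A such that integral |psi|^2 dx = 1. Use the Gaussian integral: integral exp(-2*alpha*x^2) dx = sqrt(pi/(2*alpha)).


integral |psi|^2 dx = A^2 * sqrt(pi/(2*alpha)) = 1
A^2 = sqrt(2*alpha/pi)
= sqrt(2 * 2.846 / pi)
= 1.346039
A = sqrt(1.346039)
= 1.1602

1.1602


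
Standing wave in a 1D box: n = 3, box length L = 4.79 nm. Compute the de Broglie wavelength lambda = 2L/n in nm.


lambda = 2L / n
= 2 * 4.79 / 3
= 9.58 / 3
= 3.1933 nm

3.1933


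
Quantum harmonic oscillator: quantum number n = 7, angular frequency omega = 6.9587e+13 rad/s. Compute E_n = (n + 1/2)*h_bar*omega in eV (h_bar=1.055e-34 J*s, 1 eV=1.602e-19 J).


E = (n + 1/2) * h_bar * omega
= (7 + 0.5) * 1.055e-34 * 6.9587e+13
= 7.5 * 7.3414e-21
= 5.5061e-20 J
= 0.3437 eV

0.3437


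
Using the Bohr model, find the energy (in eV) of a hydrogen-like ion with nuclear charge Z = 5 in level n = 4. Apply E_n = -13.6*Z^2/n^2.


E_n = -13.6 * Z^2 / n^2
= -13.6 * 5^2 / 4^2
= -13.6 * 25 / 16
= -21.25 eV

-21.25


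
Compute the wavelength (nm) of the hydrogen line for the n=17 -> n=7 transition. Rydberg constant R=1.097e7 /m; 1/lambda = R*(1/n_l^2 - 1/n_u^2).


1/lambda = R * (1/n_l^2 - 1/n_u^2)
= 1.097e7 * (1/7^2 - 1/17^2)
= 1.097e7 * (0.020408 - 0.00346)
= 1.097e7 * 0.016948
= 1.8592e+05 /m
lambda = 1 / 1.8592e+05 = 5378.6843 nm

5378.6843


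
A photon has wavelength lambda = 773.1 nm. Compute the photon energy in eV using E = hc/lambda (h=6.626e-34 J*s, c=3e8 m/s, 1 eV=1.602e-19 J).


E = hc / lambda
= (6.626e-34)(3e8) / (773.1e-9)
= 1.9878e-25 / 7.7310e-07
= 2.5712e-19 J
Converting to eV: 2.5712e-19 / 1.602e-19
= 1.605 eV

1.605


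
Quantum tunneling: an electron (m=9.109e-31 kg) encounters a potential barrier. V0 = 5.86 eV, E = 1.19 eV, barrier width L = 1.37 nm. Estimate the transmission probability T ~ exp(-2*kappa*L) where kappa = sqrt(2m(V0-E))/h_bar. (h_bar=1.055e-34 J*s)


V0 - E = 4.67 eV = 7.4813e-19 J
kappa = sqrt(2 * m * (V0-E)) / h_bar
= sqrt(2 * 9.109e-31 * 7.4813e-19) / 1.055e-34
= 1.1066e+10 /m
2*kappa*L = 2 * 1.1066e+10 * 1.37e-9
= 30.3206
T = exp(-30.3206) = 6.790784e-14

6.790784e-14


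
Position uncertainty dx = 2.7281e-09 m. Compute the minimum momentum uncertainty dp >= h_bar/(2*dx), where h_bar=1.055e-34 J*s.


dp = h_bar / (2 * dx)
= 1.055e-34 / (2 * 2.7281e-09)
= 1.055e-34 / 5.4562e-09
= 1.9336e-26 kg*m/s

1.9336e-26


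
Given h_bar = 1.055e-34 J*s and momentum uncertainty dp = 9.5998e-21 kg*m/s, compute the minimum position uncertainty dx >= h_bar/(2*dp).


dx = h_bar / (2 * dp)
= 1.055e-34 / (2 * 9.5998e-21)
= 1.055e-34 / 1.9200e-20
= 5.4949e-15 m

5.4949e-15


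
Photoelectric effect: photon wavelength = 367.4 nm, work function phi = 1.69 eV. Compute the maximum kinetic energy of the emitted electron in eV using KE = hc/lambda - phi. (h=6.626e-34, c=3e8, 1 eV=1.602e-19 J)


E_photon = hc / lambda
= (6.626e-34)(3e8) / (367.4e-9)
= 5.4105e-19 J
= 3.3773 eV
KE = E_photon - phi
= 3.3773 - 1.69
= 1.6873 eV

1.6873


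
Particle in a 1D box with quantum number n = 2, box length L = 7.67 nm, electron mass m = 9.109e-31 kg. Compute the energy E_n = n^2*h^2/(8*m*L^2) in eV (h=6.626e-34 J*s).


E = n^2 * h^2 / (8 * m * L^2)
= 2^2 * (6.626e-34)^2 / (8 * 9.109e-31 * (7.67e-9)^2)
= 4 * 4.3904e-67 / (8 * 9.109e-31 * 5.8829e-17)
= 4.0965e-21 J
= 0.0256 eV

0.0256


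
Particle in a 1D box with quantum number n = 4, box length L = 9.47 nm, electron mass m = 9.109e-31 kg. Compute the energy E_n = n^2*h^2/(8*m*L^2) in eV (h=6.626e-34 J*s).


E = n^2 * h^2 / (8 * m * L^2)
= 4^2 * (6.626e-34)^2 / (8 * 9.109e-31 * (9.47e-9)^2)
= 16 * 4.3904e-67 / (8 * 9.109e-31 * 8.9681e-17)
= 1.0749e-20 J
= 0.0671 eV

0.0671


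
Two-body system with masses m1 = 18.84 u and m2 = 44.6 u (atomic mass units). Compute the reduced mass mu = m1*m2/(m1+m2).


mu = m1 * m2 / (m1 + m2)
= 18.84 * 44.6 / (18.84 + 44.6)
= 840.264 / 63.44
= 13.245 u

13.245


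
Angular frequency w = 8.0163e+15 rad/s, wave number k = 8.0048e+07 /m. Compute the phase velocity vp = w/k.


vp = w / k
= 8.0163e+15 / 8.0048e+07
= 1.0014e+08 m/s

1.0014e+08


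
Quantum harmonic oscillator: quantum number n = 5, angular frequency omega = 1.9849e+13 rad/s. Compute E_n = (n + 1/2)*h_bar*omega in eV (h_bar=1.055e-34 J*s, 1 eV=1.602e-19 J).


E = (n + 1/2) * h_bar * omega
= (5 + 0.5) * 1.055e-34 * 1.9849e+13
= 5.5 * 2.0941e-21
= 1.1517e-20 J
= 0.0719 eV

0.0719


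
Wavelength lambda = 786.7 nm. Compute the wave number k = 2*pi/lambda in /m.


k = 2 * pi / lambda
= 6.2832 / (786.7e-9)
= 6.2832 / 7.8670e-07
= 7.9868e+06 /m

7.9868e+06


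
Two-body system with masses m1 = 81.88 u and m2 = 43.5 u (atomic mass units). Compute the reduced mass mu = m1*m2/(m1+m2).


mu = m1 * m2 / (m1 + m2)
= 81.88 * 43.5 / (81.88 + 43.5)
= 3561.78 / 125.38
= 28.4079 u

28.4079


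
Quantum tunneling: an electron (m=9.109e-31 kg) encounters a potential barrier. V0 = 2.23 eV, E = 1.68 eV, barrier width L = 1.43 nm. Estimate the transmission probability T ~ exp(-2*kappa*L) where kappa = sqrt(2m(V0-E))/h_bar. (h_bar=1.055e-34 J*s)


V0 - E = 0.55 eV = 8.8110e-20 J
kappa = sqrt(2 * m * (V0-E)) / h_bar
= sqrt(2 * 9.109e-31 * 8.8110e-20) / 1.055e-34
= 3.7976e+09 /m
2*kappa*L = 2 * 3.7976e+09 * 1.43e-9
= 10.8612
T = exp(-10.8612) = 1.918911e-05

1.918911e-05
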